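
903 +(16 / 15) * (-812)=553 / 15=36.87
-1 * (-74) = 74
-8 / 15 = -0.53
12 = 12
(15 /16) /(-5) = -3 /16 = -0.19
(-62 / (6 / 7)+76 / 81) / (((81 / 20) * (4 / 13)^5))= -10735937095 / 1679616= -6391.90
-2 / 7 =-0.29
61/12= 5.08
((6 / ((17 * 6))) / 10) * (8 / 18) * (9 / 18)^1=1 / 765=0.00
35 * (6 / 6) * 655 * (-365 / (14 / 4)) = -2390750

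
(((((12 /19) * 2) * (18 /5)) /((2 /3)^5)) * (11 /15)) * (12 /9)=16038 /475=33.76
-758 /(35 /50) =-7580 /7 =-1082.86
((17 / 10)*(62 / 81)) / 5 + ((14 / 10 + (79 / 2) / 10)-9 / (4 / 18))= -282607 / 8100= -34.89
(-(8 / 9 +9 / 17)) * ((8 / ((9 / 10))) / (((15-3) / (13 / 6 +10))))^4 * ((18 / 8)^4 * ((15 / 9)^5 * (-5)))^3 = 14692350142002105712890625 / 350865063936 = 41874645418336.90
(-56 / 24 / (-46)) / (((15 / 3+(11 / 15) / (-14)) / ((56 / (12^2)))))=1715 / 430146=0.00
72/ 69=1.04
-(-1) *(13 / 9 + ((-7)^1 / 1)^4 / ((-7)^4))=2.44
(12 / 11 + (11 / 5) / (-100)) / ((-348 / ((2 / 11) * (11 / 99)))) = -5879 / 94743000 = -0.00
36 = 36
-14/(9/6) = -9.33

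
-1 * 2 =-2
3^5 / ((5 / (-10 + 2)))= -1944 / 5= -388.80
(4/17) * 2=8/17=0.47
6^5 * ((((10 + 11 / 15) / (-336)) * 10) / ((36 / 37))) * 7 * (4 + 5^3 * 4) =-9006984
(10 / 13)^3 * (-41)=-41000 / 2197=-18.66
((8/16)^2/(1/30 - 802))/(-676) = 15/32527768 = 0.00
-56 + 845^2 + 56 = 714025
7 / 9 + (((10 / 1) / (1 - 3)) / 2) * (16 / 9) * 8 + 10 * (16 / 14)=-1471 / 63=-23.35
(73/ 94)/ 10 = 73/ 940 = 0.08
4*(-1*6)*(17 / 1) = -408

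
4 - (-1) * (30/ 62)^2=4069/ 961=4.23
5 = 5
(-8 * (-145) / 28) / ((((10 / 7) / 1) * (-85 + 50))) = -29 / 35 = -0.83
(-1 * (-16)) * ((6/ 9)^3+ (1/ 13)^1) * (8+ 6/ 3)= 20960/ 351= 59.72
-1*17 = -17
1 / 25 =0.04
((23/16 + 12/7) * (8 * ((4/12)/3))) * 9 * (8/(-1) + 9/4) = -8119/56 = -144.98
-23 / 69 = -1 / 3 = -0.33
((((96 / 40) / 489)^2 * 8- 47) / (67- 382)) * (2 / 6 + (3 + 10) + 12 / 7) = 3288343084 / 1464616125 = 2.25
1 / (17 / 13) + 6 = 115 / 17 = 6.76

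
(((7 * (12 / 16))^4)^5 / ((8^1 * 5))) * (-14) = -88563365631155.69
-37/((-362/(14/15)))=0.10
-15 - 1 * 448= -463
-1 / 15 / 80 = -1 / 1200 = -0.00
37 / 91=0.41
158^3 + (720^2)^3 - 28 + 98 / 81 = 11284439630143487102 / 81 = 139314069507944285.21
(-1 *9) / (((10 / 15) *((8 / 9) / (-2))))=243 / 8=30.38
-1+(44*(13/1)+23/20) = 11443/20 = 572.15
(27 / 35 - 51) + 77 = 937 / 35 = 26.77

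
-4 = -4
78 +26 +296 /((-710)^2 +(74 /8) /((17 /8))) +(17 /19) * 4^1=8758356832 /81412853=107.58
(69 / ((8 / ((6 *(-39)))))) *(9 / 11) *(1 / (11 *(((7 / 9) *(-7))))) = 653913 / 23716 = 27.57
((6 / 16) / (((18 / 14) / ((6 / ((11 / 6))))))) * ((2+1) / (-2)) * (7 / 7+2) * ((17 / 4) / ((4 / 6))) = -9639 / 352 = -27.38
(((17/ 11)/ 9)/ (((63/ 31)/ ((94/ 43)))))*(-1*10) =-495380/ 268191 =-1.85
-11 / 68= -0.16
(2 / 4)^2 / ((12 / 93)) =31 / 16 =1.94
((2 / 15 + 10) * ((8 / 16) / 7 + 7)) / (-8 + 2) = -418 / 35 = -11.94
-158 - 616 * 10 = -6318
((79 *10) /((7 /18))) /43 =14220 /301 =47.24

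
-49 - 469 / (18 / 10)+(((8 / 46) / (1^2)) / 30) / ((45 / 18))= -309.55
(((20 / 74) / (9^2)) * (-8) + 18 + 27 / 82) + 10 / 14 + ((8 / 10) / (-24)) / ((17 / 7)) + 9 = 2047360037 / 73111815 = 28.00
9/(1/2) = 18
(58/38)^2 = 841/361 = 2.33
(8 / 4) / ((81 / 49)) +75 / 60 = 797 / 324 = 2.46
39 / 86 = 0.45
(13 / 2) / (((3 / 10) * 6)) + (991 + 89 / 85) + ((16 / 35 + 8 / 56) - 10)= 301795 / 306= 986.26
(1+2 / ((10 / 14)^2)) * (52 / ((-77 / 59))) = -377364 / 1925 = -196.03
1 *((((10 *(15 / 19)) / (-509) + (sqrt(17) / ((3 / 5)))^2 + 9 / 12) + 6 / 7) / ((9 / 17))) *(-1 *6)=-2022385535 / 3655638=-553.22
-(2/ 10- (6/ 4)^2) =41/ 20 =2.05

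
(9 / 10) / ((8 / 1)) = 9 / 80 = 0.11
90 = 90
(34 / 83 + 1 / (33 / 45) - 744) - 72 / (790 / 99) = -270926867 / 360635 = -751.25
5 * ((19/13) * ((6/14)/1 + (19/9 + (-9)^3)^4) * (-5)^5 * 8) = -30451158031566693125000/597051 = -51002607870293648.49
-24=-24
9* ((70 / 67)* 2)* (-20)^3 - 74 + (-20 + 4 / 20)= -150541.56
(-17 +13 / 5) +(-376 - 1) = -1957 / 5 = -391.40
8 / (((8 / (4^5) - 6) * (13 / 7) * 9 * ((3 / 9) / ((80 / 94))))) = -0.20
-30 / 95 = -6 / 19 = -0.32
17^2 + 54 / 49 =14215 / 49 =290.10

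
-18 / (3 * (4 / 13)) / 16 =-39 / 32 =-1.22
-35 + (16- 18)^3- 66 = -109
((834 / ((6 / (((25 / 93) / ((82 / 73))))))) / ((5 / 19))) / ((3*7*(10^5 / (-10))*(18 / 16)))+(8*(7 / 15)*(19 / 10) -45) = -13659045133 / 360328500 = -37.91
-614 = -614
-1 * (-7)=7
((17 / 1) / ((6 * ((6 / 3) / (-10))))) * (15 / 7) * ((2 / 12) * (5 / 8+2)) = -425 / 32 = -13.28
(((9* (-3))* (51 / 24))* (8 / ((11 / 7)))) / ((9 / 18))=-6426 / 11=-584.18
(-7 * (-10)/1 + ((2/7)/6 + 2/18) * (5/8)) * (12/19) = 17665/399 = 44.27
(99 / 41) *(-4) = -9.66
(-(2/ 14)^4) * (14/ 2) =-1/ 343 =-0.00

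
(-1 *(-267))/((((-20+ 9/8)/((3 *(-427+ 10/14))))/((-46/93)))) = -293195904/32767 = -8947.90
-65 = -65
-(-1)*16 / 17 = 16 / 17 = 0.94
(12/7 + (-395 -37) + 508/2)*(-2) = 2468/7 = 352.57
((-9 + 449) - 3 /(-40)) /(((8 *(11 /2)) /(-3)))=-52809 /1760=-30.01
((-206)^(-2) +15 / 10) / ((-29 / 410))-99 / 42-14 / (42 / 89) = -11859290 / 222789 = -53.23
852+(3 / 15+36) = 4441 / 5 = 888.20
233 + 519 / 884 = 206491 / 884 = 233.59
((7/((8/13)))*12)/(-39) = -7/2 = -3.50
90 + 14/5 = 464/5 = 92.80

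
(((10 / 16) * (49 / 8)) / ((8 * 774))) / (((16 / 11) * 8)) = 0.00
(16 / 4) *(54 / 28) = 7.71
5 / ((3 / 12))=20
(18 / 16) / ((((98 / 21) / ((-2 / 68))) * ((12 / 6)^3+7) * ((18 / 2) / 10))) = -0.00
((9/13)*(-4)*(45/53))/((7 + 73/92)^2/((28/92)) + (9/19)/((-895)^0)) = -195776/16656575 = -0.01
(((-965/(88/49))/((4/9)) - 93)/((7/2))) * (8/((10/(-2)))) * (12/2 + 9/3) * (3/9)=1374903/770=1785.59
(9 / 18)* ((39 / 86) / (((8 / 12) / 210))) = 12285 / 172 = 71.42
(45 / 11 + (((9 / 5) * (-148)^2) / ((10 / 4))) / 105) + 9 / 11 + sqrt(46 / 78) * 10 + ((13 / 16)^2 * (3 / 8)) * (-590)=10 * sqrt(897) / 39 + 89180811 / 9856000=16.73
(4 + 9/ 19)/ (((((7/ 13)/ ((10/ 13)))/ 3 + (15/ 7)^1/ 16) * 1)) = 142800/ 11723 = 12.18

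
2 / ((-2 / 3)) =-3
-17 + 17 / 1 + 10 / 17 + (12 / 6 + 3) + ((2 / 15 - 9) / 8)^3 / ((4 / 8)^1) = 42085171 / 14688000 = 2.87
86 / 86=1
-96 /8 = -12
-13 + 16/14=-83/7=-11.86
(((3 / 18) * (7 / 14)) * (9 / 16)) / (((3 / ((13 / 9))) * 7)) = 13 / 4032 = 0.00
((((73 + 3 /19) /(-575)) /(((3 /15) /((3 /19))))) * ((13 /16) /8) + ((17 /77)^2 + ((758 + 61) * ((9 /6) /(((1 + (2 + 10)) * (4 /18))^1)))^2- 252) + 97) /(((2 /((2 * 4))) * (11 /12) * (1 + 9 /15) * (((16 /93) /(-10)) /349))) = -1385742175442943311925 /138627419392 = -9996162242.08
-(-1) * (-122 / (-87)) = 122 / 87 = 1.40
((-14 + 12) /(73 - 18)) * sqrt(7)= -0.10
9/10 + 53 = 539/10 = 53.90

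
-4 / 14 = -0.29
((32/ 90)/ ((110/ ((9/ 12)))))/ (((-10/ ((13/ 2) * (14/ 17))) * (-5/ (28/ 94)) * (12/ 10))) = 637/ 9887625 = 0.00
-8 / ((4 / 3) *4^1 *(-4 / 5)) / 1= 15 / 8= 1.88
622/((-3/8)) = -1658.67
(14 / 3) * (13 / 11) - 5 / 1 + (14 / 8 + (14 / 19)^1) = 7529 / 2508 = 3.00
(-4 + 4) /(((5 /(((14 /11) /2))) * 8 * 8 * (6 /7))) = 0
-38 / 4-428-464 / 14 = -6589 / 14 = -470.64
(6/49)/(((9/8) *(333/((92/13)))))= 1472/636363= 0.00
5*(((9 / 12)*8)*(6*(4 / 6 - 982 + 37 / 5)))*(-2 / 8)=43827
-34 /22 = -17 /11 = -1.55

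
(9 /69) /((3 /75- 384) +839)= 25 /87216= 0.00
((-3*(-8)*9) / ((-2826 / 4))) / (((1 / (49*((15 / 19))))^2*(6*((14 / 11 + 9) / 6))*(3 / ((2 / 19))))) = -190159200 / 121685519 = -1.56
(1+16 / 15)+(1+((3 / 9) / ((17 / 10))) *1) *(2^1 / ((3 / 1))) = 2191 / 765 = 2.86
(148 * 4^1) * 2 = 1184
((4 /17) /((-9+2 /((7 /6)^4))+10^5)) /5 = 0.00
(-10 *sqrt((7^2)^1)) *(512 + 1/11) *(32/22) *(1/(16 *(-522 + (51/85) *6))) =985775/156816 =6.29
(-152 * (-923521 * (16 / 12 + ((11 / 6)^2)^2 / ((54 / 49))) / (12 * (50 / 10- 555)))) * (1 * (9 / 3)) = -14225639504179 / 19245600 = -739163.21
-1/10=-0.10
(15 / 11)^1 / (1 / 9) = 12.27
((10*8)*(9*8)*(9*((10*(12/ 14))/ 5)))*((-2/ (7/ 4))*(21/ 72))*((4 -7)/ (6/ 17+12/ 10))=4406400/ 77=57225.97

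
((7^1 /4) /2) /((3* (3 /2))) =7 /36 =0.19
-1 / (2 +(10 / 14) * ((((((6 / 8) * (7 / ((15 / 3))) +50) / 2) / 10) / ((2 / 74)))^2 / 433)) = -96992000 / 1621085729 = -0.06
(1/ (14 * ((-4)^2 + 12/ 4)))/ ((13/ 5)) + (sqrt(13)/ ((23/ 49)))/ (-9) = 5/ 3458 - 49 * sqrt(13)/ 207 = -0.85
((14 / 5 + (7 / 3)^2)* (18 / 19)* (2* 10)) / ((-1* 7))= -424 / 19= -22.32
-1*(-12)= 12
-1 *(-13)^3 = 2197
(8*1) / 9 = 8 / 9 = 0.89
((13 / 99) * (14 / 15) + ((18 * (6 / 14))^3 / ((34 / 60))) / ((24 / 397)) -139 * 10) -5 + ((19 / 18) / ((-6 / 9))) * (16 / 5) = 12001.10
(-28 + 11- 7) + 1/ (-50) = -1201/ 50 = -24.02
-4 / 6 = -2 / 3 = -0.67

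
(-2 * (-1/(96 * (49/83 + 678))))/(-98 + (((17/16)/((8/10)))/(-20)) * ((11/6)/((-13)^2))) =-448864/1432824396337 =-0.00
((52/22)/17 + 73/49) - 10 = -76705/9163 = -8.37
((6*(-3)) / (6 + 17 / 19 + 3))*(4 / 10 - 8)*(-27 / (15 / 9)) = -263169 / 1175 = -223.97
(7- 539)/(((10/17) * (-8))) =2261/20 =113.05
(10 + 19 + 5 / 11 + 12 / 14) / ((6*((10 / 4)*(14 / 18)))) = 7002 / 2695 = 2.60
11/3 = 3.67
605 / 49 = 12.35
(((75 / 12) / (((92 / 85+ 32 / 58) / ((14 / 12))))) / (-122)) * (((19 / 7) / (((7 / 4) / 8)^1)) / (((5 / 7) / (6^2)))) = -73950 / 3233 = -22.87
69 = 69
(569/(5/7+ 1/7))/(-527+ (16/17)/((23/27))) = -222479/176250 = -1.26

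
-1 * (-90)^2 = -8100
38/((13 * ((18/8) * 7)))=152/819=0.19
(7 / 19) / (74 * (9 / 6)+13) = 7 / 2356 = 0.00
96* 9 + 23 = 887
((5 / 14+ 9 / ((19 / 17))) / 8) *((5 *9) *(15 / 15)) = 100665 / 2128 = 47.30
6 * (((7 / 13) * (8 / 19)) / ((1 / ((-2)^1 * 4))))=-10.88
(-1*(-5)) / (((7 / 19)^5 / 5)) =61902475 / 16807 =3683.14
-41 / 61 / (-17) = 41 / 1037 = 0.04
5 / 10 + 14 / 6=17 / 6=2.83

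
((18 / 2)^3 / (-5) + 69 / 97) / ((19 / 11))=-774048 / 9215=-84.00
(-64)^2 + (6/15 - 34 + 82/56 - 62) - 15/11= 6160771/1540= 4000.50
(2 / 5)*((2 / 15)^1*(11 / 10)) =22 / 375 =0.06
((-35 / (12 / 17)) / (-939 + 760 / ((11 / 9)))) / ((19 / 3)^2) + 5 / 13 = 0.39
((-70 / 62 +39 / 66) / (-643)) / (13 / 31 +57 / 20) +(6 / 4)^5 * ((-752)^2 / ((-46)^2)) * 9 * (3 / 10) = 207789300315929 / 37921288295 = 5479.49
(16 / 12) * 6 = 8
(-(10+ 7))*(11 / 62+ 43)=-45509 / 62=-734.02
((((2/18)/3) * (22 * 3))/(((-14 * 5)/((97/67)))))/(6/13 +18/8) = -55484/2975805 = -0.02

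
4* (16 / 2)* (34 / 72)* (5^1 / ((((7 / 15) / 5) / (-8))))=-136000 / 21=-6476.19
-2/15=-0.13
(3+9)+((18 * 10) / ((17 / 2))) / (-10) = 9.88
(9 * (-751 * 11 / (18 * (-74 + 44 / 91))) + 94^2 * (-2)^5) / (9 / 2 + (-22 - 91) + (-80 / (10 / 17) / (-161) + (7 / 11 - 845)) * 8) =6698754385939 / 162475072710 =41.23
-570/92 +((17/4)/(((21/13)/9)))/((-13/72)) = -137.34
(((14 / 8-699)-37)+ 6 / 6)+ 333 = -1601 / 4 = -400.25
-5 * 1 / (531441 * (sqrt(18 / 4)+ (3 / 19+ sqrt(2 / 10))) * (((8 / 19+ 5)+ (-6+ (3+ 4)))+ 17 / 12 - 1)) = -72200 / (8285165190+ 10494542574 * sqrt(5)+ 78709069305 * sqrt(2)) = -0.00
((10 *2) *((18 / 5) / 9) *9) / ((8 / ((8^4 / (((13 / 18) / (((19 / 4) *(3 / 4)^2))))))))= 1772928 / 13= 136379.08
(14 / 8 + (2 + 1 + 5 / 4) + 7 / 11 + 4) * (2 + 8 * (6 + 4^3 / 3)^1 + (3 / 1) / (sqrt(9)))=25935 / 11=2357.73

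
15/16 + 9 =159/16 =9.94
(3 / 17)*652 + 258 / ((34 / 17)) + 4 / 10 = 244.46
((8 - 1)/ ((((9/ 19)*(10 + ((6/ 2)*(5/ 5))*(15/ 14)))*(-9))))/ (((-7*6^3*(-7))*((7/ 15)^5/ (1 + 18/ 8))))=-154375/ 89547696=-0.00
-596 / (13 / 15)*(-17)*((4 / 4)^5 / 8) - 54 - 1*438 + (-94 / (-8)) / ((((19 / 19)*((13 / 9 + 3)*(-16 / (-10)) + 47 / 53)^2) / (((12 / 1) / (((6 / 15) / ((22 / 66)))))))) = 36750523377 / 37840985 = 971.18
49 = 49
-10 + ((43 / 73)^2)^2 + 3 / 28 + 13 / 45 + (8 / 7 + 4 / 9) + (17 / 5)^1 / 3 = -11523345473 / 1703894460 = -6.76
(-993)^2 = 986049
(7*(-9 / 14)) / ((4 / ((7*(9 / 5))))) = -567 / 40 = -14.18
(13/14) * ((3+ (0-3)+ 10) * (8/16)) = 65/14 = 4.64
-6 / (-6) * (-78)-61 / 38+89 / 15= -41993 / 570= -73.67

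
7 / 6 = 1.17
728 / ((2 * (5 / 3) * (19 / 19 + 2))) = 364 / 5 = 72.80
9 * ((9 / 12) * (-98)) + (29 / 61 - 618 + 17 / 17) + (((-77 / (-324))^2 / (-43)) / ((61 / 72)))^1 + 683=-1137789350 / 1912167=-595.03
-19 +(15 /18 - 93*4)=-2341 /6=-390.17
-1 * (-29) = 29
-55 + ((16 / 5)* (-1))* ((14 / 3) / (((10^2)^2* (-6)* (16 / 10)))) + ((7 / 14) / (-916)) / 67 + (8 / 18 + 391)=3226293358 / 9589375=336.44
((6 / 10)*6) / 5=18 / 25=0.72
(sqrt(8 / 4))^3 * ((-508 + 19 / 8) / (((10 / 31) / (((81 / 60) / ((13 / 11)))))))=-5064.29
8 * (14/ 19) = 112/ 19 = 5.89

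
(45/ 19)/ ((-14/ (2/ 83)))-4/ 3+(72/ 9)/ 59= -2348233/ 1953903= -1.20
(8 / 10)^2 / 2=8 / 25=0.32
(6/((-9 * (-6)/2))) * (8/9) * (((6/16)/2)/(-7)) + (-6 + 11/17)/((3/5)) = -28682/3213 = -8.93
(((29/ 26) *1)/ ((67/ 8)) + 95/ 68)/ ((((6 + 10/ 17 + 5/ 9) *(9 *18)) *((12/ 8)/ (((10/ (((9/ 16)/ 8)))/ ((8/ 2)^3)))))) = 0.00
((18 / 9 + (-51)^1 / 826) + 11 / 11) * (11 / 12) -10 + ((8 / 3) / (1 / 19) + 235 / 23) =12214375 / 227976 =53.58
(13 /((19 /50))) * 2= 68.42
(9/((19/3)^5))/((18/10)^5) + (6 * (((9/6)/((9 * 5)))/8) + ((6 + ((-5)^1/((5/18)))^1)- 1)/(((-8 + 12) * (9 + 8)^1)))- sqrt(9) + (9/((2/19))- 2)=3652072346971/45461177640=80.33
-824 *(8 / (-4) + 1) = 824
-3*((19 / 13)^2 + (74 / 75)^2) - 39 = -48.33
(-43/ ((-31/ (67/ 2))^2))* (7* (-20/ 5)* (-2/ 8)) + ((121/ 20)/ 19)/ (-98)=-12579685871/ 35787640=-351.51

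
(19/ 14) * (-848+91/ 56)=-128649/ 112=-1148.65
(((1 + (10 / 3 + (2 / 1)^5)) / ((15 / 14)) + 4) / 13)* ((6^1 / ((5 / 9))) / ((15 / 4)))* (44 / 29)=600512 / 47125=12.74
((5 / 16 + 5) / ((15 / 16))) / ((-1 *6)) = -0.94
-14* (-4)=56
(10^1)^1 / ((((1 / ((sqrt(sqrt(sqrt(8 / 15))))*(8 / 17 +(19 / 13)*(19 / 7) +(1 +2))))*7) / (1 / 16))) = 0.61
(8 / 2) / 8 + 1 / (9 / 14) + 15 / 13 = 751 / 234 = 3.21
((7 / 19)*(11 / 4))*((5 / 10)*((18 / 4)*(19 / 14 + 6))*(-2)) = -33.54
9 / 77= 0.12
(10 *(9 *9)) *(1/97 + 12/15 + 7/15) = 100332/97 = 1034.35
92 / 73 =1.26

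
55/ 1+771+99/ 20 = 830.95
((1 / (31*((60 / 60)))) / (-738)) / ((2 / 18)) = -1 / 2542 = -0.00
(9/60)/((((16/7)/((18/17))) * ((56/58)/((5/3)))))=261/2176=0.12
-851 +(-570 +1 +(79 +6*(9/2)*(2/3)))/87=-74509/87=-856.43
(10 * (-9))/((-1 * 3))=30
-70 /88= -35 /44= -0.80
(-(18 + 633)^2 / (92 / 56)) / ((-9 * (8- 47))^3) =-659246 / 110511297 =-0.01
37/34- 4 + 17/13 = -709/442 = -1.60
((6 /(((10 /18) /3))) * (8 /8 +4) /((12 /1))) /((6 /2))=9 /2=4.50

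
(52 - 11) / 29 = 41 / 29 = 1.41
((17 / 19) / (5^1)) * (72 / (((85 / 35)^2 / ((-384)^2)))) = 520224768 / 1615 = 322120.60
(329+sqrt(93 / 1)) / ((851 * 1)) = sqrt(93) / 851+329 / 851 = 0.40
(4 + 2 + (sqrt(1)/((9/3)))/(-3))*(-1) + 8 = 19/9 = 2.11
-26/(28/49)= -91/2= -45.50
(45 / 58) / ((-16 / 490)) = -11025 / 464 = -23.76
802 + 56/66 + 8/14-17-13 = 178660/231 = 773.42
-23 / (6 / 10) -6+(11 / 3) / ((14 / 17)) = -1675 / 42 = -39.88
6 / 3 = 2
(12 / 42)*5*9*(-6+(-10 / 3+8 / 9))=-760 / 7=-108.57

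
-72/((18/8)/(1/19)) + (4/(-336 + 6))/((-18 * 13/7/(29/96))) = -59301103/35212320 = -1.68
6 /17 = 0.35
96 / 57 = 32 / 19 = 1.68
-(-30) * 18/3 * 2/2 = 180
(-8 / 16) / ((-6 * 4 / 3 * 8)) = 1 / 128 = 0.01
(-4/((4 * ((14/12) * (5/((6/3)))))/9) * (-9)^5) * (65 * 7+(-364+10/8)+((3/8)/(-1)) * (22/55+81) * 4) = -951810831/175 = -5438919.03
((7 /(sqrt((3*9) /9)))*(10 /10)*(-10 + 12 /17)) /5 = -1106*sqrt(3) /255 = -7.51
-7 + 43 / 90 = -587 / 90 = -6.52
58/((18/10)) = 290/9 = 32.22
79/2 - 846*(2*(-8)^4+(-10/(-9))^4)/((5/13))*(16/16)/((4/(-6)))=65692020049/2430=27033753.11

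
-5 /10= -1 /2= -0.50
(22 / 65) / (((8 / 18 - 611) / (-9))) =1782 / 357175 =0.00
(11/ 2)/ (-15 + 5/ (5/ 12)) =-11/ 6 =-1.83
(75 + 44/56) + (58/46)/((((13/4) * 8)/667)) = 9840/91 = 108.13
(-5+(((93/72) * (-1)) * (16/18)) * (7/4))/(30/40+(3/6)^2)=-757/108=-7.01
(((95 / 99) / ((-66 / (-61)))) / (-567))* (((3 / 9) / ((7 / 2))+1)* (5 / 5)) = -133285 / 77800338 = -0.00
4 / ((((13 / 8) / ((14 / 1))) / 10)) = 4480 / 13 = 344.62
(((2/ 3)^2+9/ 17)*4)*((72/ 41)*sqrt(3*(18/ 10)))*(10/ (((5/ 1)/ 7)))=200256*sqrt(15)/ 3485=222.55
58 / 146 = 29 / 73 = 0.40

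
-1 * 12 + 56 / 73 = -820 / 73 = -11.23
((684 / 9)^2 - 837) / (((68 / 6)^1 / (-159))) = -2355903 / 34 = -69291.26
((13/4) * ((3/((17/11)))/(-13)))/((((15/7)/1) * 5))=-77/1700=-0.05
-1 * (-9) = 9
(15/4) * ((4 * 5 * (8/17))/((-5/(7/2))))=-420/17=-24.71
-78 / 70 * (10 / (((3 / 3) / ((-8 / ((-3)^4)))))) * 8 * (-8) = -13312 / 189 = -70.43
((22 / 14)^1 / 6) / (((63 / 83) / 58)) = 26477 / 1323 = 20.01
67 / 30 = 2.23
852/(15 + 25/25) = 213/4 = 53.25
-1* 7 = -7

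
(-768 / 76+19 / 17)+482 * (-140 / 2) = -10900923 / 323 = -33748.99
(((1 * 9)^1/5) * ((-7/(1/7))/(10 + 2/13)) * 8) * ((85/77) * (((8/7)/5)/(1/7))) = -74256/605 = -122.74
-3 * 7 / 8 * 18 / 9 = -21 / 4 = -5.25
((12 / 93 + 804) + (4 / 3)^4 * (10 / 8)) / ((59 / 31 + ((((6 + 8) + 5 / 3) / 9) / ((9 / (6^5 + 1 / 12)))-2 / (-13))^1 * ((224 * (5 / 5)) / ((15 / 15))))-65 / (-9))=118701648 / 49494765569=0.00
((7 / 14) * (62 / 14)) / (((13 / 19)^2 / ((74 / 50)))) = 414067 / 59150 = 7.00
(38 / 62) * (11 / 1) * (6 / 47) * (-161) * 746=-150612924 / 1457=-103371.95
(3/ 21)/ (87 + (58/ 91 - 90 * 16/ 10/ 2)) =13/ 1423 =0.01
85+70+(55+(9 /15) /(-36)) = 12599 /60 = 209.98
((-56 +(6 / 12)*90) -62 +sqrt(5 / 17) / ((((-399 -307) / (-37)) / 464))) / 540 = -73 / 540 +2146*sqrt(85) / 810135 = -0.11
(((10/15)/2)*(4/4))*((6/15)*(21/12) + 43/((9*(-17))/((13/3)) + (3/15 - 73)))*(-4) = -42478/105405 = -0.40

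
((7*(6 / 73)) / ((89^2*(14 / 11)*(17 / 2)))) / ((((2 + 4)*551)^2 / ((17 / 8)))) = 11 / 8426501617584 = 0.00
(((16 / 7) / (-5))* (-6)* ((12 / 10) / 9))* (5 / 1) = 64 / 35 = 1.83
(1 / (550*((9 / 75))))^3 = 1 / 287496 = 0.00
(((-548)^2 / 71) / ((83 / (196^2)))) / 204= 2884119616 / 300543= 9596.36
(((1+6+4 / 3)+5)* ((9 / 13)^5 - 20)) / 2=-147336220 / 1113879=-132.27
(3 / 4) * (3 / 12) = 3 / 16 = 0.19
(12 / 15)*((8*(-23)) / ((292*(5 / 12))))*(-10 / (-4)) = -1104 / 365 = -3.02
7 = 7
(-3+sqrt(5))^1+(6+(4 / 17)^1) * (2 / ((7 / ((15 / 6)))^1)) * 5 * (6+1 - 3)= 88.31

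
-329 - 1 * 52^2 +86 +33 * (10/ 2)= -2782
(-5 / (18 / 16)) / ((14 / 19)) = -380 / 63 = -6.03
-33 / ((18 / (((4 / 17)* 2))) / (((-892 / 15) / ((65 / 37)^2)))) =53730512 / 3232125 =16.62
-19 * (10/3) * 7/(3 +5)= -665/12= -55.42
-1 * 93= -93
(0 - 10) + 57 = 47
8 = 8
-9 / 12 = -3 / 4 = -0.75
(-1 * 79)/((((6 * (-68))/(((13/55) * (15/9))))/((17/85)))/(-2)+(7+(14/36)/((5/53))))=-92430/3042413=-0.03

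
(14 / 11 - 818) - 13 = -9127 / 11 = -829.73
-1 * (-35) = 35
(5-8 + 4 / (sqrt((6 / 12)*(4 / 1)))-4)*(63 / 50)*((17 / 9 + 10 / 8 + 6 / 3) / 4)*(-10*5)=9065 / 16-1295*sqrt(2) / 8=337.64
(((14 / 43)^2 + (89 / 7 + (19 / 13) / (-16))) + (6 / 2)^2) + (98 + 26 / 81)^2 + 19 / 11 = 1882807749758513 / 194294724624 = 9690.47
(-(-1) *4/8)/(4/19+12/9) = 57/176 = 0.32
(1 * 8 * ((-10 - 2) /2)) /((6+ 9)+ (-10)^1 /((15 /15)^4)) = -48 /5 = -9.60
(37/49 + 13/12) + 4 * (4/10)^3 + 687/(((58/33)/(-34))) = -28322950211/2131500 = -13287.80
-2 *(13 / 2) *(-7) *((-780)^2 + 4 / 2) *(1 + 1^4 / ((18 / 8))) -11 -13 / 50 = 35986973233 / 450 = 79971051.63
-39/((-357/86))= 1118/119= 9.39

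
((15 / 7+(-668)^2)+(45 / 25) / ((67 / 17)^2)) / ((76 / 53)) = 1857884224013 / 5970370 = 311184.10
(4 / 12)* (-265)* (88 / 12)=-5830 / 9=-647.78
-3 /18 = -1 /6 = -0.17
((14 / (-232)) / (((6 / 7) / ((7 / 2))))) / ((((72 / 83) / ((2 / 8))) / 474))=-2249051 / 66816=-33.66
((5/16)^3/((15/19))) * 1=0.04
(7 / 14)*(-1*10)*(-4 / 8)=5 / 2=2.50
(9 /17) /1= 9 /17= 0.53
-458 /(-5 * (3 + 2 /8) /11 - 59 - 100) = 2.85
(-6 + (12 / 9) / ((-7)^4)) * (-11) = 475354 / 7203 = 65.99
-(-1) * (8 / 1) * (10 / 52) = 20 / 13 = 1.54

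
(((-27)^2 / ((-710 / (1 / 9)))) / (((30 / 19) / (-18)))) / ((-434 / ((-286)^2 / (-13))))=7262541 / 385175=18.86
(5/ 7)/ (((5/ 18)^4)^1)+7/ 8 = 845933/ 7000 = 120.85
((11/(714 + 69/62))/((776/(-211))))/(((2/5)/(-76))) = 6835345/8601378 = 0.79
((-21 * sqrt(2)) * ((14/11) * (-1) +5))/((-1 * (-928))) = -861 * sqrt(2)/10208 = -0.12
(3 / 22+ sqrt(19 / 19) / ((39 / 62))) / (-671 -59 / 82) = -60721 / 23629749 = -0.00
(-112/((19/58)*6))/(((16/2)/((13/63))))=-754/513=-1.47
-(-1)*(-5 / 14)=-5 / 14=-0.36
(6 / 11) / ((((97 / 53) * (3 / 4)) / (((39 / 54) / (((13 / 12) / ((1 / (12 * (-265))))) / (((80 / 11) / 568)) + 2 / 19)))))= -104728 / 98181715401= -0.00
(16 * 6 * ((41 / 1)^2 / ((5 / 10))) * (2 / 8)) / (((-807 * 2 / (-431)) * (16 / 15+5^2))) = 86941320 / 105179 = 826.60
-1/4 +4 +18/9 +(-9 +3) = -1/4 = -0.25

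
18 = 18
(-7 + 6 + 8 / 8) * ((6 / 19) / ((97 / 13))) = 0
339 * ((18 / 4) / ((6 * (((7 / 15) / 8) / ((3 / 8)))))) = 45765 / 28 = 1634.46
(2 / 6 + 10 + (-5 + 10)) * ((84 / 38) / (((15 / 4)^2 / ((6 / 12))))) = 5152 / 4275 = 1.21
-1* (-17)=17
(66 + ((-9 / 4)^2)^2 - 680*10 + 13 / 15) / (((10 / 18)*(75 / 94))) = -1210570399 / 80000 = -15132.13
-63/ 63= -1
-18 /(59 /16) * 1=-288 /59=-4.88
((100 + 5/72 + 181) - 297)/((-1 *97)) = 1147/6984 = 0.16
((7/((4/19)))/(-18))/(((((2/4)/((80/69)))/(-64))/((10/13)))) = 1702400/8073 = 210.88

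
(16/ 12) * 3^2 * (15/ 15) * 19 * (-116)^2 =3067968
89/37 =2.41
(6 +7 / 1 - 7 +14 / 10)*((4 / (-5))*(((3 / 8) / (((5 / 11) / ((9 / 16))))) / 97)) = -10989 / 388000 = -0.03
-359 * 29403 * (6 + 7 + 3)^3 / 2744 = -5404506624 / 343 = -15756579.08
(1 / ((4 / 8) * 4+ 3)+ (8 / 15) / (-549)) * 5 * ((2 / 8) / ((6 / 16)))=3278 / 4941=0.66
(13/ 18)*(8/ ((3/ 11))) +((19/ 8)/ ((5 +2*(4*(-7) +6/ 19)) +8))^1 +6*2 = 5760493/ 173880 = 33.13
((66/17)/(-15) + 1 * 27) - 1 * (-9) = 3038/85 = 35.74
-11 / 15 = -0.73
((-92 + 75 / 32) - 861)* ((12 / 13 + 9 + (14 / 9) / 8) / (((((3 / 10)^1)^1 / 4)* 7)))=-720217175 / 39312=-18320.54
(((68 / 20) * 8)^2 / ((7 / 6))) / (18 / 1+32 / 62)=1720128 / 50225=34.25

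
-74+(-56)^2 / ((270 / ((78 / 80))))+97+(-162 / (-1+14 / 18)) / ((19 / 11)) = 1951012 / 4275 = 456.38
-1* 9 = -9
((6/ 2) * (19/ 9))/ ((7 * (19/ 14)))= 2/ 3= 0.67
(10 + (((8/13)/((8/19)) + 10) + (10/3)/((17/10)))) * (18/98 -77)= -58451156/32487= -1799.22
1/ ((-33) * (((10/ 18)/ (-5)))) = 3/ 11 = 0.27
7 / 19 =0.37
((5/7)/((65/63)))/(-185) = -9/2405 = -0.00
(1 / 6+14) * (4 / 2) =85 / 3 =28.33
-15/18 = -5/6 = -0.83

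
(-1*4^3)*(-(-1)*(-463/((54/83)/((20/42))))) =12297280/567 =21688.32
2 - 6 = -4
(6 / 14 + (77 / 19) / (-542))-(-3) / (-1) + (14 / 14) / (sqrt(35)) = -185903 / 72086 + sqrt(35) / 35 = -2.41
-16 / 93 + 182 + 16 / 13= 221318 / 1209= 183.06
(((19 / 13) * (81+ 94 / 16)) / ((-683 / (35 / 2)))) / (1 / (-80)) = 2310875 / 8879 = 260.26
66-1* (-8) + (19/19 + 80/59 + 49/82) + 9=415843/4838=85.95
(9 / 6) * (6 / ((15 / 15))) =9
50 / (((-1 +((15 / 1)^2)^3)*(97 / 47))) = 1175 / 552445264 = 0.00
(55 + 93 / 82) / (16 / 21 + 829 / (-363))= -3898741 / 105698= -36.89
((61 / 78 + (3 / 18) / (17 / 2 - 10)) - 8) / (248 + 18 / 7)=-12005 / 410436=-0.03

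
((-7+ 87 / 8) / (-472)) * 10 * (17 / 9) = -2635 / 16992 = -0.16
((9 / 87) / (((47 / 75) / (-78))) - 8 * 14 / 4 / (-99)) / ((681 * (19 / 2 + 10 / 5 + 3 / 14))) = -145061 / 91892097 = -0.00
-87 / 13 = -6.69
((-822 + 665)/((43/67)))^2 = 110649361/1849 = 59842.81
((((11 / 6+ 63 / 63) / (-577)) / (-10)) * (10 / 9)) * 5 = 0.00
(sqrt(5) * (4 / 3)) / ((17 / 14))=56 * sqrt(5) / 51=2.46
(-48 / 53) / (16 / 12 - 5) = 144 / 583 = 0.25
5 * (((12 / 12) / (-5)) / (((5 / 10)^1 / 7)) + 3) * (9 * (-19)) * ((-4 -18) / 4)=1881 / 2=940.50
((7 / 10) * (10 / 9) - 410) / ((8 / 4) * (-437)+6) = 3683 / 7812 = 0.47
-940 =-940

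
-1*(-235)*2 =470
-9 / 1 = -9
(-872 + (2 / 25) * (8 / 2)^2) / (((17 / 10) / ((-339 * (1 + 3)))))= 59034816 / 85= 694527.25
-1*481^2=-231361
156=156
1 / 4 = 0.25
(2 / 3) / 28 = 0.02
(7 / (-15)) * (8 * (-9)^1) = 168 / 5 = 33.60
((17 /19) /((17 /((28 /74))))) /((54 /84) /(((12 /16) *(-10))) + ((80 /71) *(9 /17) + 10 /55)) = 6505730 /226266877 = 0.03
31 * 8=248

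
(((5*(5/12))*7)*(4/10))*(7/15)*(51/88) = 833/528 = 1.58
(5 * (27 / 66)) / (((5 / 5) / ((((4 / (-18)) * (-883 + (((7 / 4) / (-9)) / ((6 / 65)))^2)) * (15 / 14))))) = 1024755575 / 2395008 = 427.87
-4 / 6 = -2 / 3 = -0.67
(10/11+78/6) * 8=1224/11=111.27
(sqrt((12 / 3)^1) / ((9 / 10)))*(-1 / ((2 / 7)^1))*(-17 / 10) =119 / 9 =13.22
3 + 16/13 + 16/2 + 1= 172/13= 13.23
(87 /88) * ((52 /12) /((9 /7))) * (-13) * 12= -34307 /66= -519.80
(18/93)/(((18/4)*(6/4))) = 8/279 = 0.03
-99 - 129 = -228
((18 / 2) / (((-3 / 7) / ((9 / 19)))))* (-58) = 10962 / 19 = 576.95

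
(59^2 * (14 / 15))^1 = 48734 / 15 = 3248.93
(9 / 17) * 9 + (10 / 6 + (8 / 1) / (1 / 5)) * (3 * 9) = 19206 / 17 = 1129.76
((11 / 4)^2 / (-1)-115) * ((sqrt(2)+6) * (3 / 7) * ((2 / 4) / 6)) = -5883 / 224-1961 * sqrt(2) / 448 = -32.45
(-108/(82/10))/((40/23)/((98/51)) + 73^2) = -608580/246278923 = -0.00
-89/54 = -1.65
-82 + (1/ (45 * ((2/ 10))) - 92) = -1565/ 9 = -173.89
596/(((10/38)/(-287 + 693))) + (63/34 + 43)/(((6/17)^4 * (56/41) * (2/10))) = 675022339813/725760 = 930090.31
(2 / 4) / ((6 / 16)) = 4 / 3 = 1.33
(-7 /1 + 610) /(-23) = -603 /23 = -26.22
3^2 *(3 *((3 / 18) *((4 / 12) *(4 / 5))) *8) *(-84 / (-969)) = 0.83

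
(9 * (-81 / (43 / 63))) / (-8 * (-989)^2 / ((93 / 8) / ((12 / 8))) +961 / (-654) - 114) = 931123998 / 880315664545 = 0.00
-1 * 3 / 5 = -3 / 5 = -0.60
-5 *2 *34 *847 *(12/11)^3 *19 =-78140160/11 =-7103650.91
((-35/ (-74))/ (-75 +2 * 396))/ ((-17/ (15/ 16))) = -175/ 4810592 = -0.00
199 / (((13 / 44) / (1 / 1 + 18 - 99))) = -700480 / 13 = -53883.08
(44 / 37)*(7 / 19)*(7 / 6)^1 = 1078 / 2109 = 0.51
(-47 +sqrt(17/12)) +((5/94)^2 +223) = sqrt(51)/6 +1555161/8836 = 177.19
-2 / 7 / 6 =-1 / 21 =-0.05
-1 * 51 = -51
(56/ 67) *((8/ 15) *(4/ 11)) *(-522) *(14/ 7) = -623616/ 3685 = -169.23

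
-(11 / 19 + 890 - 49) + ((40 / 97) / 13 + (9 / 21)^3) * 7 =-987098537 / 1173991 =-840.81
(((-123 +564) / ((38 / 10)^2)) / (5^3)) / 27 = 49 / 5415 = 0.01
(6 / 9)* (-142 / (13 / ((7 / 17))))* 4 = -7952 / 663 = -11.99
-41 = -41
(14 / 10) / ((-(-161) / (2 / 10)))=1 / 575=0.00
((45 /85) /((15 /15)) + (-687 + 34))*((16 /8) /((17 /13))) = -288392 /289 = -997.90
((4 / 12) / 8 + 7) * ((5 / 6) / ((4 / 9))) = 845 / 64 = 13.20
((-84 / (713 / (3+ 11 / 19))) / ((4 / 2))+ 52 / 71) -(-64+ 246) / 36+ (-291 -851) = -19850018515 / 17313066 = -1146.53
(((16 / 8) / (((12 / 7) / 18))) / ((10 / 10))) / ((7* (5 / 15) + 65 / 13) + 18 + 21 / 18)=42 / 53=0.79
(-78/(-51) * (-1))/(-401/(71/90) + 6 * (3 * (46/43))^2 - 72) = 1706627/578592909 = 0.00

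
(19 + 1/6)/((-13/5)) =-575/78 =-7.37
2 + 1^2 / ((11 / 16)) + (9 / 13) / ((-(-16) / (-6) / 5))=2.16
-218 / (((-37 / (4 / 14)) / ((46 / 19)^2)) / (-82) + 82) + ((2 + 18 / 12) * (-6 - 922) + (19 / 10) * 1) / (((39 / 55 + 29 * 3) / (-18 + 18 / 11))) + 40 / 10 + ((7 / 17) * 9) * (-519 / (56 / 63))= -404991840110875 / 260142743304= -1556.81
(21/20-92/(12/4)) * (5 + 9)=-12439/30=-414.63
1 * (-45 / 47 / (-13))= 45 / 611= 0.07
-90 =-90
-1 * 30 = -30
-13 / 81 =-0.16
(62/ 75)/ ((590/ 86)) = 2666/ 22125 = 0.12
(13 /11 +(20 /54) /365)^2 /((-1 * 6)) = -657666025 /2820394566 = -0.23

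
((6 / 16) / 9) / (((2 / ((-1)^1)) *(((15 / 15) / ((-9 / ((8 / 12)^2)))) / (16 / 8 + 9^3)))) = 19737 / 64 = 308.39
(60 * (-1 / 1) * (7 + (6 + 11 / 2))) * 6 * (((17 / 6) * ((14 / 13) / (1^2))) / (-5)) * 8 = 422688 / 13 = 32514.46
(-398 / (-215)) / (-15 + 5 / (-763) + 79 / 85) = -5162458 / 39257839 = -0.13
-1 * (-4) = 4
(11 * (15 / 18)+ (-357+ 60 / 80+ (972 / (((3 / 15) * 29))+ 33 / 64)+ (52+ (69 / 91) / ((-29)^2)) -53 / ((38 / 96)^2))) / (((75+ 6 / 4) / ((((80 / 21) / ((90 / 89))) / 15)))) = -219641193219767 / 143803789316460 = -1.53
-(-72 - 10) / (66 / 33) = 41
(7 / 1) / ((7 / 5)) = 5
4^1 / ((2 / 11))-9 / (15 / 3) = 101 / 5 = 20.20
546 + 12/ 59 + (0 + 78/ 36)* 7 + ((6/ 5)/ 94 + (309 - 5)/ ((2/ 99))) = 1298544557/ 83190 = 15609.38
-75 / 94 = -0.80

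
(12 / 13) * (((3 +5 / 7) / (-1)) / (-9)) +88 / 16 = 247 / 42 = 5.88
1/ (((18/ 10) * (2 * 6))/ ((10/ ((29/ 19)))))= 475/ 1566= 0.30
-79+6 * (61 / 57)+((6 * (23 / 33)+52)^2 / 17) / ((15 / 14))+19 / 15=59785316 / 586245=101.98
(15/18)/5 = 1/6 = 0.17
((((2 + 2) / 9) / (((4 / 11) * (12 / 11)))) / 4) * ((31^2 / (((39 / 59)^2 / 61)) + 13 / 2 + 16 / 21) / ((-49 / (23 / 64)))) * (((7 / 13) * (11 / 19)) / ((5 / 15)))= -87461048615237 / 339308476416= -257.76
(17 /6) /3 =17 /18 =0.94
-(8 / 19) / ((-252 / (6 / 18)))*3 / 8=1 / 4788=0.00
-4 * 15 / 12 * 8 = -40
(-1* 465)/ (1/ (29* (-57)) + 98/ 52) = -246.81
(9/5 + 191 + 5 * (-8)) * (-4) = -3056/5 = -611.20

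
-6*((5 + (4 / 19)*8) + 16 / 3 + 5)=-1940 / 19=-102.11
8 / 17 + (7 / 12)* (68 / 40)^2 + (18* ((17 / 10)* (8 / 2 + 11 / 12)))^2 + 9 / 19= 4387211959 / 193800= 22637.83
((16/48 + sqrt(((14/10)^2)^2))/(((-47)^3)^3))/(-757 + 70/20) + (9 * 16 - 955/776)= 14013669779907431769015019/98156024056613626375800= 142.77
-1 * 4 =-4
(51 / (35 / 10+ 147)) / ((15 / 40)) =272 / 301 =0.90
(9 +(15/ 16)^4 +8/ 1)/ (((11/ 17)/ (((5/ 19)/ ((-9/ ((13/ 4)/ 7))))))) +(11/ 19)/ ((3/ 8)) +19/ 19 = 1070496985/ 493092864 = 2.17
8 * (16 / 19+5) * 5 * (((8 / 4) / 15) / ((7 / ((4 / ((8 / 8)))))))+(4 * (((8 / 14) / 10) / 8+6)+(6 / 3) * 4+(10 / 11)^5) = 5403569089 / 107098915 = 50.45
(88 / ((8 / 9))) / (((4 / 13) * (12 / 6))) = 1287 / 8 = 160.88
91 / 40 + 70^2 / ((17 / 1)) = 197547 / 680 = 290.51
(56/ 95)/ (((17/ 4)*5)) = 224/ 8075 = 0.03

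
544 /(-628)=-136 /157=-0.87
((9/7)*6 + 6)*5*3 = 1440/7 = 205.71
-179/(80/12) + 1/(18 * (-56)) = -135329/5040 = -26.85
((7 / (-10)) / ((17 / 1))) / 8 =-7 / 1360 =-0.01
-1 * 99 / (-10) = 99 / 10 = 9.90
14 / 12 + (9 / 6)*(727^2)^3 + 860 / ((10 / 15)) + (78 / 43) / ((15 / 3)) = 221461238436271125.03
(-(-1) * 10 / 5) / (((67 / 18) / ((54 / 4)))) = 486 / 67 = 7.25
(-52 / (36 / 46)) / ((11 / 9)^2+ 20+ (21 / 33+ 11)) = -59202 / 29519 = -2.01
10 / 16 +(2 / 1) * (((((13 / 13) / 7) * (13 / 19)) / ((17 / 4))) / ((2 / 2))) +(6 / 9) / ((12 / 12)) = 72587 / 54264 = 1.34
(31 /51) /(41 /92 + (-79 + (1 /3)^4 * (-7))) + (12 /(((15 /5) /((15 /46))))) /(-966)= -334958447 /36891237481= -0.01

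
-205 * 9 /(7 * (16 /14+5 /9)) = -16605 /107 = -155.19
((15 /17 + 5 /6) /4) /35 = 5 /408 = 0.01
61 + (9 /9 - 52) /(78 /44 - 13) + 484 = 135737 /247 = 549.54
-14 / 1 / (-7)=2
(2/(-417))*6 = -4/139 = -0.03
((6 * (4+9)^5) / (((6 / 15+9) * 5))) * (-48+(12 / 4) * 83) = 447779358 / 47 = 9527220.38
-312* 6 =-1872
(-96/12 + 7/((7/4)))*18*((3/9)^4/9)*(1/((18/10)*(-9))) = 40/6561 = 0.01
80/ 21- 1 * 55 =-1075/ 21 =-51.19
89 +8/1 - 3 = 94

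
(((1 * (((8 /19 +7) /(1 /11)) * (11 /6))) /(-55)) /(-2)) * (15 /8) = 1551 /608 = 2.55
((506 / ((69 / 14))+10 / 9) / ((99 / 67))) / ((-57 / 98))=-6132644 / 50787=-120.75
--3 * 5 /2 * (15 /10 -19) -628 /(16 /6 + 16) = -4617 /28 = -164.89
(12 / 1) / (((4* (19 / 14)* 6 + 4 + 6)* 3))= 14 / 149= 0.09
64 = 64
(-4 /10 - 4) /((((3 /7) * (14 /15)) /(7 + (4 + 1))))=-132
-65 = -65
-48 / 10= -24 / 5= -4.80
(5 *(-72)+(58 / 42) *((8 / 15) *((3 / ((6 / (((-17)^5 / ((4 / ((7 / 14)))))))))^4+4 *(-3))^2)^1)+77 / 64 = 479021330876634673896798209308041439069217700324509 / 169114337280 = 2832529391541335991313523000000000000000.00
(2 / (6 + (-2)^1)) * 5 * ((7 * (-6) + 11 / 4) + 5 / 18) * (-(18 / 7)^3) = 568215 / 343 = 1656.60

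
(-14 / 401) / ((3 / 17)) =-238 / 1203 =-0.20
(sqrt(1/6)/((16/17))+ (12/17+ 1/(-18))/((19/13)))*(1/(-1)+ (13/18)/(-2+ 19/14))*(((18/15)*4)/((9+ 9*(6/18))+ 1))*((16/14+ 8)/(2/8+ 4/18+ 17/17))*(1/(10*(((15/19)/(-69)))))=40889216*sqrt(6)/5425875+ 403068928/21286125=37.40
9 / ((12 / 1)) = 0.75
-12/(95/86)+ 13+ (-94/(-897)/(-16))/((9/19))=13025717/6135480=2.12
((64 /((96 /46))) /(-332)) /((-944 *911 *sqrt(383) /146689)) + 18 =8809 *sqrt(383) /214136016 + 18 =18.00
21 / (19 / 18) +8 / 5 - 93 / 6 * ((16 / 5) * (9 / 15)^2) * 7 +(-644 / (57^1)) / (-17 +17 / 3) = -102.50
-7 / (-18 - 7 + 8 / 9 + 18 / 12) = 126 / 407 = 0.31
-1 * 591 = -591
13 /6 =2.17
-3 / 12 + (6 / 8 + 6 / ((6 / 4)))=9 / 2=4.50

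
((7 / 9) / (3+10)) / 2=7 / 234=0.03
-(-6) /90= 1 /15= 0.07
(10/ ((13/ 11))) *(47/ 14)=2585/ 91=28.41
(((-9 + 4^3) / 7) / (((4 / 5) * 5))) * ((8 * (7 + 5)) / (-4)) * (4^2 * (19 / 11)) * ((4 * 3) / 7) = -109440 / 49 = -2233.47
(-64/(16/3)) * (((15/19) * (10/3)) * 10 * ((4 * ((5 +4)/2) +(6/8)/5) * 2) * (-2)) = 435600/19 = 22926.32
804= 804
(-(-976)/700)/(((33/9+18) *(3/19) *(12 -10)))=0.20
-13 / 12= -1.08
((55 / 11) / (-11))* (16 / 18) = -40 / 99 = -0.40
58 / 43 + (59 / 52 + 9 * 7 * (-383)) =-53946891 / 2236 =-24126.52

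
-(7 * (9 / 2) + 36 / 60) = -321 / 10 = -32.10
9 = 9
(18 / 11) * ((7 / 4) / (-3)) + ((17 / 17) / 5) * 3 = -39 / 110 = -0.35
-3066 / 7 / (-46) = 219 / 23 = 9.52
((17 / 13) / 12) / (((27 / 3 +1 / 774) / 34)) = 37281 / 90571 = 0.41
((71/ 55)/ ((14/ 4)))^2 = 20164/ 148225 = 0.14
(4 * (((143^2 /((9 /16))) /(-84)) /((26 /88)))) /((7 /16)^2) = -283492352 /9261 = -30611.42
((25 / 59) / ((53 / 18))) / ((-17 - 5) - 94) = -225 / 181366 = -0.00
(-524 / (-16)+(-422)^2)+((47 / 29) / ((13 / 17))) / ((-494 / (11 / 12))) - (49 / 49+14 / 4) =398055221797 / 2234856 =178112.25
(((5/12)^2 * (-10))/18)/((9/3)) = -0.03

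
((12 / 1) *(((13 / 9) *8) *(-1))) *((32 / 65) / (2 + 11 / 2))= -2048 / 225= -9.10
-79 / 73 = -1.08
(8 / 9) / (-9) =-8 / 81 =-0.10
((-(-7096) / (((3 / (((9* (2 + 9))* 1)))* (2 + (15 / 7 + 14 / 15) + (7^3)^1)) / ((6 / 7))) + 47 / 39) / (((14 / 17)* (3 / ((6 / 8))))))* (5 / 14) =17502508015 / 279372912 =62.65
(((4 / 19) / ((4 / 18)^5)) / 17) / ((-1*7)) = -3.26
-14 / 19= -0.74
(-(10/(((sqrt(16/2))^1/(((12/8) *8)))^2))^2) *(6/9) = -21600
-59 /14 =-4.21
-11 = -11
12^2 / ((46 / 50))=3600 / 23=156.52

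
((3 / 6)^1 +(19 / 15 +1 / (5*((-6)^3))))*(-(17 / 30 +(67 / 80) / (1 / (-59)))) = 86.25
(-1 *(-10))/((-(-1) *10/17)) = 17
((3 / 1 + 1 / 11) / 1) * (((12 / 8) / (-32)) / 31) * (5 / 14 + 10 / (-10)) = 459 / 152768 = 0.00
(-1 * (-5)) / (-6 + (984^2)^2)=1 / 187503936306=0.00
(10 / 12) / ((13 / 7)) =35 / 78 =0.45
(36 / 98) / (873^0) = 18 / 49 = 0.37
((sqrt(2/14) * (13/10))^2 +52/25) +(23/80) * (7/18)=24527/10080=2.43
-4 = -4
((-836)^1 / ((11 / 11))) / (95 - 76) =-44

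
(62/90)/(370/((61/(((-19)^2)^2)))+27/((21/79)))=13237/15190864245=0.00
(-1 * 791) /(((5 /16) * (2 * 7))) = -904 /5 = -180.80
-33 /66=-1 /2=-0.50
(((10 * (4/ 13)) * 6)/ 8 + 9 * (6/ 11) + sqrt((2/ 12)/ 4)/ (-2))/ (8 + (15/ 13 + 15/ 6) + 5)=2064/ 4763 -13 * sqrt(6)/ 5196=0.43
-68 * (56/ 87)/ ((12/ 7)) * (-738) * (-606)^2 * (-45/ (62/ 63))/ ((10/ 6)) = -170674408757664/ 899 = -189849175481.27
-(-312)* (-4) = -1248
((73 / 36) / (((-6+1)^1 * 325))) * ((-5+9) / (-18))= 0.00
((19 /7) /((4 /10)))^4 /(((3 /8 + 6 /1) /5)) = 407253125 /244902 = 1662.92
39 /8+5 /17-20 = -2017 /136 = -14.83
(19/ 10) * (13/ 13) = 19/ 10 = 1.90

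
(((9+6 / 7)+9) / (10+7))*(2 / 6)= 44 / 119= 0.37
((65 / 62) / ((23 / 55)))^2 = 12780625 / 2033476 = 6.29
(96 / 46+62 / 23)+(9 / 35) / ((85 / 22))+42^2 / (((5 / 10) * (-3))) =-1171.15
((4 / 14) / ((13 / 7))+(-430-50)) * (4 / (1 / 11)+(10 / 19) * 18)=-6337808 / 247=-25659.14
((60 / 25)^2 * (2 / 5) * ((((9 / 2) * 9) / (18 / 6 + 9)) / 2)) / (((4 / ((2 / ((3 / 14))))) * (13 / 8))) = 9072 / 1625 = 5.58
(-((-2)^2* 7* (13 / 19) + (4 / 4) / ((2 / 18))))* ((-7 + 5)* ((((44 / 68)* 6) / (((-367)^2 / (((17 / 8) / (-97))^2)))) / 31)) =300135 / 11942929660624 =0.00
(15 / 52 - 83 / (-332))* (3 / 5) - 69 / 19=-4086 / 1235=-3.31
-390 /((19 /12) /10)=-46800 /19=-2463.16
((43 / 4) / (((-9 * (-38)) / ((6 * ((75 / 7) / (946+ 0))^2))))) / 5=375 / 77503888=0.00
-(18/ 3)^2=-36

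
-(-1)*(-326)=-326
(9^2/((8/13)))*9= 9477/8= 1184.62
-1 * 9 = -9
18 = 18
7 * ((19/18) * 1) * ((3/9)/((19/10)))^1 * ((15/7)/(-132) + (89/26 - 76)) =-1453315/15444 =-94.10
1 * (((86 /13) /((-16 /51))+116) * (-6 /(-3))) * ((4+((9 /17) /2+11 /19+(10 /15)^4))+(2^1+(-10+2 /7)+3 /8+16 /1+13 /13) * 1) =212622948973 /76186656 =2790.82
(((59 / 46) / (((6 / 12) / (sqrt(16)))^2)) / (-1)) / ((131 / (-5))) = 9440 / 3013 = 3.13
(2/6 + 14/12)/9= 1/6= 0.17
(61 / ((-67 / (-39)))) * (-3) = -7137 / 67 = -106.52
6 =6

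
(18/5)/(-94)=-9/235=-0.04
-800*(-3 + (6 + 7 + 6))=-12800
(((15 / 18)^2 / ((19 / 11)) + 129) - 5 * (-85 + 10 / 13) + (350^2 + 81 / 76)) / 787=273543755 / 1749501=156.36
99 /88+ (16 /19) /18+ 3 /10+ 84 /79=1369853 /540360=2.54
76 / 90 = 0.84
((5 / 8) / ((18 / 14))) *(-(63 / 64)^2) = -0.47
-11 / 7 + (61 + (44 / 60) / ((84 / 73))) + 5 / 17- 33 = 586051 / 21420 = 27.36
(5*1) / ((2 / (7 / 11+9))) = 265 / 11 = 24.09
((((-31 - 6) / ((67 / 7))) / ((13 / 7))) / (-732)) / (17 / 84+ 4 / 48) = 0.01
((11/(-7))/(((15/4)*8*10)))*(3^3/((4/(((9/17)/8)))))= -891/380800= -0.00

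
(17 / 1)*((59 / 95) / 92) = 1003 / 8740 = 0.11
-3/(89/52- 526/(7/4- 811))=-38844/30577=-1.27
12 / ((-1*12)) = -1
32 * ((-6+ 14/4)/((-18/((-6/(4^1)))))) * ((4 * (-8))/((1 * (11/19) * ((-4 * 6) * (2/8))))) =-6080/99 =-61.41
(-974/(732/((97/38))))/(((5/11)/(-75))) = 560.43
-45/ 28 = -1.61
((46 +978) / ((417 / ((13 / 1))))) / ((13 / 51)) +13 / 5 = 88847 / 695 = 127.84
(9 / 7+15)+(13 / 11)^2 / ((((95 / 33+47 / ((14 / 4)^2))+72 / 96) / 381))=87.57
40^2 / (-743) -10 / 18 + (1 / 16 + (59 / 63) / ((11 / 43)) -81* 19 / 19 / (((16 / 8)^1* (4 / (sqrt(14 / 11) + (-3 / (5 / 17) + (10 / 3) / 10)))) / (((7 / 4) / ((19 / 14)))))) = 101613205921 / 782646480 -3969* sqrt(154) / 3344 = 115.10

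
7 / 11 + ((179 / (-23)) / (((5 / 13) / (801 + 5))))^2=38695061066859 / 145475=265991139.83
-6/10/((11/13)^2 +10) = -507/9055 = -0.06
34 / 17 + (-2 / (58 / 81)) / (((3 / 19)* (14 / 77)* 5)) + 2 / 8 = -9981 / 580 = -17.21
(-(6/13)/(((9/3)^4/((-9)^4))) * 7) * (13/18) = -189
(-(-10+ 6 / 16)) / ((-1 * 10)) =-77 / 80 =-0.96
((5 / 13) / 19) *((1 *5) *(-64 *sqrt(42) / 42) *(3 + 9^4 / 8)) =-219500 *sqrt(42) / 1729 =-822.74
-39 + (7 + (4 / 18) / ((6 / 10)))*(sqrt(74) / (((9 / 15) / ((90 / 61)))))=-39 + 9950*sqrt(74) / 549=116.91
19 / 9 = 2.11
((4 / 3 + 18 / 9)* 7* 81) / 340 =189 / 34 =5.56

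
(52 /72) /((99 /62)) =403 /891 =0.45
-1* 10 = -10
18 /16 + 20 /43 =547 /344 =1.59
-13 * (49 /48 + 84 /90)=-6097 /240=-25.40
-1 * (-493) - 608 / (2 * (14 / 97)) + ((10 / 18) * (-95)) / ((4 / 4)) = -104962 / 63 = -1666.06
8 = 8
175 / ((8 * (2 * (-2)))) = -175 / 32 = -5.47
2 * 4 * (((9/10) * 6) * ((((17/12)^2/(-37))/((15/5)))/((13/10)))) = -289/481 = -0.60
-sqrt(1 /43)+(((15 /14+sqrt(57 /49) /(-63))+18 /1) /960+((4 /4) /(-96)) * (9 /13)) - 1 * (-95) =-sqrt(43) /43 - sqrt(57) /423360+5533537 /58240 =94.86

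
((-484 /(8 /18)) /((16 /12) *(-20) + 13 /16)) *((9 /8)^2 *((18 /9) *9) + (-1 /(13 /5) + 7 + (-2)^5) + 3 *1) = 539055 /32266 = 16.71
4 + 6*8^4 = 24580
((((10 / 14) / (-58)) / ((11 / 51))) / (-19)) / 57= 85 / 1612226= 0.00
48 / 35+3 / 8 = 489 / 280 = 1.75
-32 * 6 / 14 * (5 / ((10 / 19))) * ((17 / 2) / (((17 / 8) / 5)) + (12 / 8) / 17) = -311448 / 119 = -2617.21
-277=-277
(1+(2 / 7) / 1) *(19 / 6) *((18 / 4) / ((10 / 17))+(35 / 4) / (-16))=129561 / 4480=28.92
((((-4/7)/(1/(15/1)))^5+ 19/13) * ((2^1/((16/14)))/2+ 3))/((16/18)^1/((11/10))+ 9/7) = -31022927167023/362320504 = -85622.89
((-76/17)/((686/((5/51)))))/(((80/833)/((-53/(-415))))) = -1007/1185240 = -0.00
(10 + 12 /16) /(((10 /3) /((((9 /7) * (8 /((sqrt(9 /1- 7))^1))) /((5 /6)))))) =3483 * sqrt(2) /175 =28.15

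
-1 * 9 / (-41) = 9 / 41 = 0.22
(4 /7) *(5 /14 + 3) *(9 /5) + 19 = 5501 /245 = 22.45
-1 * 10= -10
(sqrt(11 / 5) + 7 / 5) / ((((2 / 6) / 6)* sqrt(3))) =6* sqrt(3)* (7 + sqrt(55)) / 5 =29.96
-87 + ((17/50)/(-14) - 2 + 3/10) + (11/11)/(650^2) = -65600517/739375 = -88.72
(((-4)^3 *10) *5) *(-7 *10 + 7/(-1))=246400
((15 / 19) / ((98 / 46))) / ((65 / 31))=2139 / 12103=0.18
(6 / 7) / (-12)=-0.07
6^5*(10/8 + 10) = 87480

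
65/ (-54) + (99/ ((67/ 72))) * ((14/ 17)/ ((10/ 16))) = 138.98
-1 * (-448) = 448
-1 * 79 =-79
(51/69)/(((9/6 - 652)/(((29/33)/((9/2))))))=-1972/8887131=-0.00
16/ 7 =2.29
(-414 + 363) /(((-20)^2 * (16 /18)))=-0.14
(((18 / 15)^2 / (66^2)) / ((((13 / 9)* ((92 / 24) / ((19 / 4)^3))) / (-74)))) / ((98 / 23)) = -6852141 / 61661600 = -0.11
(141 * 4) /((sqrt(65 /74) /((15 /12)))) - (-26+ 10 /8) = 99 /4+ 141 * sqrt(4810) /13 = 776.98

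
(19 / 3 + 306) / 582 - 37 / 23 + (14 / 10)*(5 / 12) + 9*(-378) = -273274283 / 80316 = -3402.49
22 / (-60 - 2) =-11 / 31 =-0.35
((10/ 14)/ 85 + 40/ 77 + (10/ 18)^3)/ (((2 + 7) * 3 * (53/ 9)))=667364/ 151727499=0.00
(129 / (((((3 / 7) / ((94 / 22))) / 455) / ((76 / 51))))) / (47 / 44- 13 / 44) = 978406520 / 867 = 1128496.56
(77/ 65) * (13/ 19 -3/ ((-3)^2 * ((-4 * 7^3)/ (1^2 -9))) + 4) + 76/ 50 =6414607/ 907725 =7.07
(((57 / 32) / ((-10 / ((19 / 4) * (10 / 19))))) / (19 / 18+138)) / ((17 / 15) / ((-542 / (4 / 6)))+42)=-0.00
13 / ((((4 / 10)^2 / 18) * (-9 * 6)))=-325 / 12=-27.08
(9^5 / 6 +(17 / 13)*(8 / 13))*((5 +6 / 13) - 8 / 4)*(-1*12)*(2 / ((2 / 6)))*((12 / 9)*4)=-28742679360 / 2197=-13082694.29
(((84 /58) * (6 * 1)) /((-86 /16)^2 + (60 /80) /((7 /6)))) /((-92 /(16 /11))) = -451584 /97075847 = -0.00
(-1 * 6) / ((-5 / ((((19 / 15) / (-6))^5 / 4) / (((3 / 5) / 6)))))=-2476099 / 1968300000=-0.00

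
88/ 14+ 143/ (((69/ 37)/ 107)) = 3965995/ 483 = 8211.17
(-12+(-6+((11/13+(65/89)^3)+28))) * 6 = 617824524/9164597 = 67.41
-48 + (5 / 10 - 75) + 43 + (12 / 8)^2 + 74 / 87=-26587 / 348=-76.40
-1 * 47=-47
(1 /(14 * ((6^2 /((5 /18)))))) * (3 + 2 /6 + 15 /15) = 65 /27216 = 0.00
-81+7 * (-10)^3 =-7081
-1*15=-15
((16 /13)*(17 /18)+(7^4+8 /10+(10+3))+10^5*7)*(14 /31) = 5752786732 /18135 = 317220.11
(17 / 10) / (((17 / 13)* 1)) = 13 / 10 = 1.30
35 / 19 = 1.84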